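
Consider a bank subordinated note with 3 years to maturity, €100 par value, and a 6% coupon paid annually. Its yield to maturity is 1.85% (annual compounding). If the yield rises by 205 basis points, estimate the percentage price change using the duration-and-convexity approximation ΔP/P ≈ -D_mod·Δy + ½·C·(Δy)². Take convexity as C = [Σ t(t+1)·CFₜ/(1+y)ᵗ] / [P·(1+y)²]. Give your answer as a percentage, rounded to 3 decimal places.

-5.496%

With y = 0.0185:
  t   CF        PV=CF/(1+0.0185)^t    t·PV        t(t+1)·PV
  1         6.00         5.8910         5.8910          11.7820
  2         6.00         5.7840        11.5680          34.7041
  3       106.00       100.3281       300.9844       1,203.9377
  Σ                    112.0032       318.4435       1,250.4238
P = 112.0032; D_Mac = 2.84316 yrs; D_mod = 2.79152 yrs; C = 10.76229.
Duration effect: -2.79152 × (+0.0205) = -0.057226
Convexity effect: 0.5 × 10.76229 × (0.0205)² = +0.0022614
ΔP/P ≈ -0.057226 + 0.0022614 = -0.054965 = -5.4965%.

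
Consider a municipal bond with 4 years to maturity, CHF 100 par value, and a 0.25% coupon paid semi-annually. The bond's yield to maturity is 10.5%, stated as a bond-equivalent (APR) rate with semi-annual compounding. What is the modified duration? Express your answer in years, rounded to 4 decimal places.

Periodic yield y = 0.0525. First find Macaulay duration:
  t   CF        PV=CF/(1+0.0525)^t    t·PV
  1        0.125         0.1188         0.1188
  2        0.125         0.1128         0.2257
  3        0.125         0.1072         0.3216
  4        0.125         0.1019         0.4075
  5        0.125         0.0968         0.4839
  6        0.125         0.0920         0.5517
  7        0.125         0.0874         0.6116
  8      100.125        66.4914       531.9315
  Σ                     67.2082       534.6522
P = 67.2082; Macaulay duration = 534.6522 / 67.2082 = 7.95516 half-year periods = 3.97758 years.
Modified duration = D_Mac / (1 + y) = 3.97758 / 1.0525 = 3.77917 years.

3.7792 years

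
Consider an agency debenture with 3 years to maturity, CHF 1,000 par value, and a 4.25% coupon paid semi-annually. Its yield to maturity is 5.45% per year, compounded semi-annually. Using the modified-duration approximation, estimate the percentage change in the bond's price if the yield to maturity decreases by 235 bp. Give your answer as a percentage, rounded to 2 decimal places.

+6.51%

Periodic yield y = 0.02725. Modified duration first:
  t   CF        PV=CF/(1+0.02725)^t    t·PV
  1        21.25        20.6863        20.6863
  2        21.25        20.1376        40.2751
  3        21.25        19.6034        58.8101
  4        21.25        19.0833        76.3334
  5        21.25        18.5771        92.8856
  6     1,021.25       869.1108     5,214.6651
  Σ                    967.1985     5,503.6555
P = 967.1985; D_Mac = 5.69031 half-year periods = 2.84515 yrs; D_mod = 2.84515/(1+0.02725) = 2.76968 yrs.
ΔP/P ≈ -D_mod · Δy = -2.76968 × (-0.0235) = +0.065087 = +6.5087%.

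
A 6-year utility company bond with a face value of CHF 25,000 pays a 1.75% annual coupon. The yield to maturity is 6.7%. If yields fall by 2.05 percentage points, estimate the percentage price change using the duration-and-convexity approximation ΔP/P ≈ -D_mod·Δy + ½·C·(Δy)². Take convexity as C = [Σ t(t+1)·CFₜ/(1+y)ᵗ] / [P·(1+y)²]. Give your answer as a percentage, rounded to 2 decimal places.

With y = 0.067:
  t   CF        PV=CF/(1+0.067)^t    t·PV        t(t+1)·PV
  1       437.50       410.0281       410.0281         820.0562
  2       437.50       384.2813       768.5625       2,305.6876
  3       437.50       360.1511     1,080.4534       4,321.8137
  4       437.50       337.5362     1,350.1449       6,750.7244
  5       437.50       316.3413     1,581.7067       9,490.2404
  6    25,437.50    17,238.0410   103,428.2462     723,997.7232
  Σ                 19,046.3791   108,619.1419     747,686.2455
P = 19,046.3791; D_Mac = 5.70288 yrs; D_mod = 5.34478 yrs; C = 34.48086.
Duration effect: -5.34478 × (-0.0205) = +0.109568
Convexity effect: 0.5 × 34.48086 × (-0.0205)² = +0.0072453
ΔP/P ≈ +0.109568 + 0.0072453 = +0.116813 = +11.6813%.

+11.68%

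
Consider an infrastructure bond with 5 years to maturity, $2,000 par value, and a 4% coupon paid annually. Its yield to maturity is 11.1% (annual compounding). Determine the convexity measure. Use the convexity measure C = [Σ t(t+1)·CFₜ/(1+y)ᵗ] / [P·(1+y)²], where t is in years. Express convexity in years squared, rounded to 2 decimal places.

21.48

With y = 0.111:
  t   CF        PV=CF/(1+0.111)^t    t·PV        t(t+1)·PV
  1        80.00        72.0072        72.0072         144.0144
  2        80.00        64.8130       129.6259         388.8778
  3        80.00        58.3375       175.0125         700.0500
  4        80.00        52.5090       210.0360       1,050.1800
  5     2,080.00     1,228.8335     6,144.1675      36,865.0048
  Σ                  1,476.5002     6,730.8491      39,148.1270
P = 1,476.5002.
Convexity = Σ t(t+1)·PV / [P·(1+y)²] = 39,148.1270 / (1,476.5002 × 1.234321) = 21.48075.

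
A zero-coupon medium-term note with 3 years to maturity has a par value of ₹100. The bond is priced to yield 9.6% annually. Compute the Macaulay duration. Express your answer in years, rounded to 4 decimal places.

3.0000 years

A zero-coupon bond has a single cash flow at maturity, so its Macaulay duration equals its maturity: 3 years.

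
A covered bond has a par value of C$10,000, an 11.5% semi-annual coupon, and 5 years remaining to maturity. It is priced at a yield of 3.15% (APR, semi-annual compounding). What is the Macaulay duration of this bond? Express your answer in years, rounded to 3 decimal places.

Periodic yield y = 0.01575. Discount each cash flow and weight by its period:
  t   CF        PV=CF/(1+0.01575)^t    t·PV
  1       575.00       566.0842       566.0842
  2       575.00       557.3066     1,114.6132
  3       575.00       548.6651     1,645.9954
  4       575.00       540.1576     2,160.6305
  5       575.00       531.7821     2,658.9103
  6       575.00       523.5364     3,141.2182
  7       575.00       515.4185     3,607.9297
  8       575.00       507.4266     4,059.4125
  9       575.00       499.5585     4,496.0266
  10   10,575.00     9,045.0728    90,450.7279
  Σ                 13,835.0084   113,901.5486
Price P = Σ PV = 13,835.0084.
Macaulay duration = Σ(t·PV) / P = 113,901.5486 / 13,835.0084 = 8.23285 half-year periods.
In years: 8.23285 / 2 = 4.11642 years.

4.116 years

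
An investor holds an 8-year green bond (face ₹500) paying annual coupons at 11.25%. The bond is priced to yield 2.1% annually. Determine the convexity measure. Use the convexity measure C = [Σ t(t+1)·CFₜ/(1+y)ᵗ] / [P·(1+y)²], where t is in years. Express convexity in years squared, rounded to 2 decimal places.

48.73

With y = 0.021:
  t   CF        PV=CF/(1+0.021)^t    t·PV        t(t+1)·PV
  1        56.25        55.0930        55.0930         110.1861
  2        56.25        53.9599       107.9198         323.7593
  3        56.25        52.8500       158.5501         634.2005
  4        56.25        51.7630       207.0521       1,035.2603
  5        56.25        50.6983       253.4917       1,520.9505
  6        56.25        49.6556       297.9335       2,085.5344
  7        56.25        48.6343       340.4398       2,723.5187
  8       556.25       471.0468     3,768.3747      33,915.3719
  Σ                    833.7010     5,188.8547      42,348.7816
P = 833.7010.
Convexity = Σ t(t+1)·PV / [P·(1+y)²] = 42,348.7816 / (833.7010 × 1.042441) = 48.72806.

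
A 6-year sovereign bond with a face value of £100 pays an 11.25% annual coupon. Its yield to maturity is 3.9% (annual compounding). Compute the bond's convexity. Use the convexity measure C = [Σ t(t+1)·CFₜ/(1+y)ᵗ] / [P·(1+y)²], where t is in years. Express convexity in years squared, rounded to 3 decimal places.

With y = 0.039:
  t   CF        PV=CF/(1+0.039)^t    t·PV        t(t+1)·PV
  1        11.25        10.8277        10.8277          21.6554
  2        11.25        10.4213        20.8426          62.5277
  3        11.25        10.0301        30.0903         120.3614
  4        11.25         9.6536        38.6145         193.0725
  5        11.25         9.2913        46.4563         278.7379
  6       111.25        88.4314       530.5887       3,714.1208
  Σ                    138.6555       677.4201       4,390.4757
P = 138.6555.
Convexity = Σ t(t+1)·PV / [P·(1+y)²] = 4,390.4757 / (138.6555 × 1.079521) = 29.33212.

29.332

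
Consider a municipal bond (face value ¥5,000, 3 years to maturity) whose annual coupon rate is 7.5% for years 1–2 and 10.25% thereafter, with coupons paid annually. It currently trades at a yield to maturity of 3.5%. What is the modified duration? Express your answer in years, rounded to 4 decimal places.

2.7159 years

Periodic yield y = 0.035. First find Macaulay duration:
  t   CF        PV=CF/(1+0.035)^t    t·PV
  1       375.00       362.3188       362.3188
  2       375.00       350.0665       700.1330
  3     5,512.50     4,971.9592    14,915.8775
  Σ                  5,684.3445    15,978.3294
P = 5,684.3445; Macaulay duration = 15,978.3294 / 5,684.3445 = 2.81094 years.
Modified duration = D_Mac / (1 + y) = 2.81094 / 1.035 = 2.71588 years.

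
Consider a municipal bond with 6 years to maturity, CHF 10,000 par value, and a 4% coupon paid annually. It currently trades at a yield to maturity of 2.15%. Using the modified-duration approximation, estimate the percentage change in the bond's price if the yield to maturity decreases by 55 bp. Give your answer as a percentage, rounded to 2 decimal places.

+2.95%

Periodic yield y = 0.0215. Modified duration first:
  t   CF        PV=CF/(1+0.0215)^t    t·PV
  1       400.00       391.5810       391.5810
  2       400.00       383.3392       766.6784
  3       400.00       375.2709     1,125.8127
  4       400.00       367.3724     1,469.4895
  5       400.00       359.6401     1,798.2006
  6    10,400.00     9,153.8357    54,923.0142
  Σ                 11,031.0393    60,474.7765
P = 11,031.0393; D_Mac = 5.48224 yrs; D_mod = 5.48224/(1+0.0215) = 5.36685 yrs.
ΔP/P ≈ -D_mod · Δy = -5.36685 × (-0.0055) = +0.029518 = +2.9518%.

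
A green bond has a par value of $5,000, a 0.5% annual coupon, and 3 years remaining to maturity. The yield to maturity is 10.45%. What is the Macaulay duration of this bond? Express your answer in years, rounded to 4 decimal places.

Periodic yield y = 0.1045. Discount each cash flow and weight by its year:
  t   CF        PV=CF/(1+0.1045)^t    t·PV
  1        25.00        22.6347        22.6347
  2        25.00        20.4931        40.9863
  3     5,025.00     3,729.3995    11,188.1984
  Σ                  3,772.5273    11,251.8194
Price P = Σ PV = 3,772.5273.
Macaulay duration = Σ(t·PV) / P = 11,251.8194 / 3,772.5273 = 2.98257 years.

2.9826 years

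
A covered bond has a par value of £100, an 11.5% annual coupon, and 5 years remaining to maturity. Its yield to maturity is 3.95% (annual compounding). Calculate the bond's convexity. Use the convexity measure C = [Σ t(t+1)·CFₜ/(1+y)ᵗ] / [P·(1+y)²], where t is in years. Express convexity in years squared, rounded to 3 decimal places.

21.892

With y = 0.0395:
  t   CF        PV=CF/(1+0.0395)^t    t·PV        t(t+1)·PV
  1        11.50        11.0630        11.0630          22.1260
  2        11.50        10.6426        21.2853          63.8558
  3        11.50        10.2382        30.7147         122.8586
  4        11.50         9.8492        39.3967         196.9835
  5       111.50        91.8655       459.3275       2,755.9647
  Σ                    133.6585       561.7871       3,161.7886
P = 133.6585.
Convexity = Σ t(t+1)·PV / [P·(1+y)²] = 3,161.7886 / (133.6585 × 1.080560) = 21.89209.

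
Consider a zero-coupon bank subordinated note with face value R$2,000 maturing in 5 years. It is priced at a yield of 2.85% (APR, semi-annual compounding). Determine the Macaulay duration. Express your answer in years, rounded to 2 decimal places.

5.00 years

A zero-coupon bond has a single cash flow at maturity, so its Macaulay duration equals its maturity: 5 years.
(Equivalently: 10 semi-annual periods ÷ 2 = 5 years.)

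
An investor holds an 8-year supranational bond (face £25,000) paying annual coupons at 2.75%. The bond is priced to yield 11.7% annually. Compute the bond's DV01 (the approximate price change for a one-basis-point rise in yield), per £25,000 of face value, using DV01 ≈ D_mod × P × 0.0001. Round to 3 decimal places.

£8.602

Periodic yield y = 0.117.
  t   CF        PV=CF/(1+0.117)^t    t·PV
  1       687.50       615.4879       615.4879
  2       687.50       551.0187     1,102.0374
  3       687.50       493.3023     1,479.9070
  4       687.50       441.6315     1,766.5259
  5       687.50       395.3728     1,976.8642
  6       687.50       353.9596     2,123.7574
  7       687.50       316.8841     2,218.1889
  8    25,687.50    10,599.7703    84,798.1624
  Σ                 13,767.4273    96,080.9313
P = 13,767.4273; D_Mac = 6.97886 yrs; D_mod = 6.24786 yrs.
DV01 ≈ 6.24786 × 13,767.4273 × 0.0001 = 8.601695.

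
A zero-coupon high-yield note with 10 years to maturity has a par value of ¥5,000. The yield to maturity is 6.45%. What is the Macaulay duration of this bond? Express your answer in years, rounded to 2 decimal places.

10.00 years

A zero-coupon bond has a single cash flow at maturity, so its Macaulay duration equals its maturity: 10 years.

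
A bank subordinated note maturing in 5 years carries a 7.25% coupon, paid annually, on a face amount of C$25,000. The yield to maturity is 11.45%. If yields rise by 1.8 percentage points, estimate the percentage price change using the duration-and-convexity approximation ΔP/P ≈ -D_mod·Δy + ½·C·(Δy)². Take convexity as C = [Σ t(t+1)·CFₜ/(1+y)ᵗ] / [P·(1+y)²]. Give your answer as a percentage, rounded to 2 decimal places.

-6.64%

With y = 0.1145:
  t   CF        PV=CF/(1+0.1145)^t    t·PV        t(t+1)·PV
  1     1,812.50     1,626.2898     1,626.2898       3,252.5796
  2     1,812.50     1,459.2102     2,918.4205       8,755.2615
  3     1,812.50     1,309.2959     3,927.8876      15,711.5504
  4     1,812.50     1,174.7832     4,699.1328      23,495.6638
  5    26,812.50    15,593.2609    77,966.3045     467,797.8271
  Σ                 21,162.8400    91,138.0352     519,012.8824
P = 21,162.8400; D_Mac = 4.30651 yrs; D_mod = 3.86408 yrs; C = 19.74440.
Duration effect: -3.86408 × (+0.018) = -0.069553
Convexity effect: 0.5 × 19.74440 × (0.018)² = +0.0031986
ΔP/P ≈ -0.069553 + 0.0031986 = -0.066355 = -6.6355%.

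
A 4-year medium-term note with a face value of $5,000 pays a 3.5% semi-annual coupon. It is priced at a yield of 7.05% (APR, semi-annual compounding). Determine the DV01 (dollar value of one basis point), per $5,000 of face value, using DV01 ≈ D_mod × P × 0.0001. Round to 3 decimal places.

$1.590

Periodic yield y = 0.03525.
  t   CF        PV=CF/(1+0.03525)^t    t·PV
  1        87.50        84.5206        84.5206
  2        87.50        81.6427       163.2855
  3        87.50        78.8628       236.5885
  4        87.50        76.1776       304.7103
  5        87.50        73.5837       367.9187
  6        87.50        71.0782       426.4694
  7        87.50        68.6580       480.6063
  8     5,087.50     3,856.0487    30,848.3895
  Σ                  4,390.5725    32,912.4887
P = 4,390.5725; D_Mac = 7.49617 half-year periods = 3.74809 yrs; D_mod = 3.62046 yrs.
DV01 ≈ 3.62046 × 4,390.5725 × 0.0001 = 1.589591.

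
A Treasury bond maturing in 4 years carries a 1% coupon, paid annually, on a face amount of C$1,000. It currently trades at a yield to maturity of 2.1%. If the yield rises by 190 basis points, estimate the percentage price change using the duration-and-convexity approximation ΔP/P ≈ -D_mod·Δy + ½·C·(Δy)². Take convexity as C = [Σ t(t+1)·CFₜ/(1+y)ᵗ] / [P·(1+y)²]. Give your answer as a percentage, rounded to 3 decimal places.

With y = 0.021:
  t   CF        PV=CF/(1+0.021)^t    t·PV        t(t+1)·PV
  1        10.00         9.7943         9.7943          19.5886
  2        10.00         9.5929        19.1857          57.5572
  3        10.00         9.3956        28.1867         112.7467
  4     1,010.00       929.4337     3,717.7347      18,588.6736
  Σ                    958.2164     3,774.9015      18,778.5662
P = 958.2164; D_Mac = 3.93951 yrs; D_mod = 3.85848 yrs; C = 18.79954.
Duration effect: -3.85848 × (+0.019) = -0.073311
Convexity effect: 0.5 × 18.79954 × (0.019)² = +0.0033933
ΔP/P ≈ -0.073311 + 0.0033933 = -0.069918 = -6.9918%.

-6.992%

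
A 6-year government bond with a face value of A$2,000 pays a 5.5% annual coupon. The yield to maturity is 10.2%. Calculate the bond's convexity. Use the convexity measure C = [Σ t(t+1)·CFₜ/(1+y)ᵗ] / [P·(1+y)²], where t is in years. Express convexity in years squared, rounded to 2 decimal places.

With y = 0.102:
  t   CF        PV=CF/(1+0.102)^t    t·PV        t(t+1)·PV
  1       110.00        99.8185        99.8185         199.6370
  2       110.00        90.5794       181.1588         543.4765
  3       110.00        82.1955       246.5864         986.3457
  4       110.00        74.5875       298.3502       1,491.7509
  5       110.00        67.6838       338.4190       2,030.5139
  6     2,110.00     1,178.1291     7,068.7747      49,481.4228
  Σ                  1,592.9939     8,233.1076      54,733.1467
P = 1,592.9939.
Convexity = Σ t(t+1)·PV / [P·(1+y)²] = 54,733.1467 / (1,592.9939 × 1.214404) = 28.29262.

28.29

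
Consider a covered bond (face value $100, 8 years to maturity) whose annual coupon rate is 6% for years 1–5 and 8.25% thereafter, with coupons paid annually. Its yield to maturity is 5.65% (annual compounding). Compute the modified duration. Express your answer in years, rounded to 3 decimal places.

Periodic yield y = 0.0565. First find Macaulay duration:
  t   CF        PV=CF/(1+0.0565)^t    t·PV
  1         6.00         5.6791         5.6791
  2         6.00         5.3754        10.7508
  3         6.00         5.0879        15.2638
  4         6.00         4.8159        19.2634
  5         6.00         4.5583        22.7915
  6         8.25         5.9325        35.5949
  7         8.25         5.6152        39.3066
  8       108.25        69.7384       557.9071
  Σ                    106.8028       706.5574
P = 106.8028; Macaulay duration = 706.5574 / 106.8028 = 6.61553 years.
Modified duration = D_Mac / (1 + y) = 6.61553 / 1.0565 = 6.26175 years.

6.262 years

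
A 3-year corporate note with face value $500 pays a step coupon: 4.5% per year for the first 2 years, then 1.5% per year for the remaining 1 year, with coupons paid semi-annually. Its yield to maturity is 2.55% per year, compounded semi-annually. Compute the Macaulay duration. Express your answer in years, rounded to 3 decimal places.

Periodic yield y = 0.01275. Discount each cash flow and weight by its period:
  t   CF        PV=CF/(1+0.01275)^t    t·PV
  1        11.25        11.1084        11.1084
  2        11.25        10.9685        21.9370
  3        11.25        10.8304        32.4913
  4        11.25        10.6941        42.7763
  5         3.75         3.5198        17.5991
  6       503.75       466.8760     2,801.2560
  Σ                    513.9972     2,927.1681
Price P = Σ PV = 513.9972.
Macaulay duration = Σ(t·PV) / P = 2,927.1681 / 513.9972 = 5.69491 half-year periods.
In years: 5.69491 / 2 = 2.84746 years.

2.847 years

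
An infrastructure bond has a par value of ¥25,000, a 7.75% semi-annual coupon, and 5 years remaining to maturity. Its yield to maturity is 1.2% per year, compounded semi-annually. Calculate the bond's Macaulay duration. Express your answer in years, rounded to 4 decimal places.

4.3523 years

Periodic yield y = 0.006. Discount each cash flow and weight by its period:
  t   CF        PV=CF/(1+0.006)^t    t·PV
  1       968.75       962.9722       962.9722
  2       968.75       957.2288     1,914.4576
  3       968.75       951.5197     2,854.5590
  4       968.75       945.8446     3,783.3784
  5       968.75       940.2034     4,701.0169
  6       968.75       934.5958     5,607.5749
  7       968.75       929.0217     6,503.1518
  8       968.75       923.4808     7,387.8464
  9       968.75       917.9730     8,261.7566
  10   25,968.75    24,460.8328   244,608.3276
  Σ                 32,923.6726   286,585.0414
Price P = Σ PV = 32,923.6726.
Macaulay duration = Σ(t·PV) / P = 286,585.0414 / 32,923.6726 = 8.70453 half-year periods.
In years: 8.70453 / 2 = 4.35226 years.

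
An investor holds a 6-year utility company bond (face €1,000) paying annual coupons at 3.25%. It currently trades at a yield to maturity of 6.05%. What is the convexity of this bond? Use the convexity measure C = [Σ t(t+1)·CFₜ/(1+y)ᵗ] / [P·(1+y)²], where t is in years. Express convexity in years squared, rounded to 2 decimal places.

With y = 0.0605:
  t   CF        PV=CF/(1+0.0605)^t    t·PV        t(t+1)·PV
  1        32.50        30.6459        30.6459          61.2918
  2        32.50        28.8976        57.7952         173.3857
  3        32.50        27.2490        81.7471         326.9886
  4        32.50        25.6945       102.7781         513.8906
  5        32.50        24.2287       121.1435         726.8608
  6     1,032.50       725.8151     4,354.8908      30,484.2359
  Σ                    862.5309     4,749.0007      32,286.6534
P = 862.5309.
Convexity = Σ t(t+1)·PV / [P·(1+y)²] = 32,286.6534 / (862.5309 × 1.124660) = 33.28335.

33.28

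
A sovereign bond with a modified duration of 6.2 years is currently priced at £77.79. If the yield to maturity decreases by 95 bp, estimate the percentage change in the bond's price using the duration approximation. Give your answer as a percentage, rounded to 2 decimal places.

+5.89%

Duration approximation: ΔP/P ≈ -D_mod · Δy = -6.2 × (-0.0095) = +0.058900.
As a percentage: +5.8900%.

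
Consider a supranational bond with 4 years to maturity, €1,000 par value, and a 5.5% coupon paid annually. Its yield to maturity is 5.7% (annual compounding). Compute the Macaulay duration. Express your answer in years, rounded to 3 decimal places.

Periodic yield y = 0.057. Discount each cash flow and weight by its year:
  t   CF        PV=CF/(1+0.057)^t    t·PV
  1        55.00        52.0341        52.0341
  2        55.00        49.2281        98.4561
  3        55.00        46.5734       139.7201
  4     1,055.00       845.1864     3,380.7457
  Σ                    993.0219     3,670.9560
Price P = Σ PV = 993.0219.
Macaulay duration = Σ(t·PV) / P = 3,670.9560 / 993.0219 = 3.69675 years.

3.697 years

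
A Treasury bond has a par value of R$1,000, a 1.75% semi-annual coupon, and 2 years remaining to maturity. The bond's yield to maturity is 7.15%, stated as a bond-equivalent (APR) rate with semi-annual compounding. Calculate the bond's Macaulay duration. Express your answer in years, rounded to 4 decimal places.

1.9725 years

Periodic yield y = 0.03575. Discount each cash flow and weight by its period:
  t   CF        PV=CF/(1+0.03575)^t    t·PV
  1         8.75         8.4480         8.4480
  2         8.75         8.1564        16.3128
  3         8.75         7.8749        23.6246
  4     1,008.75       876.5239     3,506.0957
  Σ                    901.0032     3,554.4811
Price P = Σ PV = 901.0032.
Macaulay duration = Σ(t·PV) / P = 3,554.4811 / 901.0032 = 3.94503 half-year periods.
In years: 3.94503 / 2 = 1.97251 years.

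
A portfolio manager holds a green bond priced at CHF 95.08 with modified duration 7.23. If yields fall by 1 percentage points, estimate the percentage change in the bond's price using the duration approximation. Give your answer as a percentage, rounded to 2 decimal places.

Duration approximation: ΔP/P ≈ -D_mod · Δy = -7.23 × (-0.01) = +0.072300.
As a percentage: +7.2300%.

+7.23%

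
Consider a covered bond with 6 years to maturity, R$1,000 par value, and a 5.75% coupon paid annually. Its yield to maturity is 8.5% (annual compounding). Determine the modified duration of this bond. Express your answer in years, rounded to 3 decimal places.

Periodic yield y = 0.085. First find Macaulay duration:
  t   CF        PV=CF/(1+0.085)^t    t·PV
  1        57.50        52.9954        52.9954
  2        57.50        48.8437        97.6874
  3        57.50        45.0172       135.0516
  4        57.50        41.4905       165.9621
  5        57.50        38.2401       191.2006
  6     1,057.50       648.1894     3,889.1366
  Σ                    874.7764     4,532.0336
P = 874.7764; Macaulay duration = 4,532.0336 / 874.7764 = 5.18079 years.
Modified duration = D_Mac / (1 + y) = 5.18079 / 1.085 = 4.77492 years.

4.775 years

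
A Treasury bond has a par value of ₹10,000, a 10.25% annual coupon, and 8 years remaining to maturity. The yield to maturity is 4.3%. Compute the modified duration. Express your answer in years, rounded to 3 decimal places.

Periodic yield y = 0.043. First find Macaulay duration:
  t   CF        PV=CF/(1+0.043)^t    t·PV
  1     1,025.00       982.7421       982.7421
  2     1,025.00       942.2264     1,884.4527
  3     1,025.00       903.3810     2,710.1429
  4     1,025.00       866.1371     3,464.5483
  5     1,025.00       830.4286     4,152.1432
  6     1,025.00       796.1924     4,777.1543
  7     1,025.00       763.3676     5,343.5730
  8    11,025.00     7,872.3452    62,978.7618
  Σ                 13,956.8203    86,293.5183
P = 13,956.8203; Macaulay duration = 86,293.5183 / 13,956.8203 = 6.18289 years.
Modified duration = D_Mac / (1 + y) = 6.18289 / 1.043 = 5.92799 years.

5.928 years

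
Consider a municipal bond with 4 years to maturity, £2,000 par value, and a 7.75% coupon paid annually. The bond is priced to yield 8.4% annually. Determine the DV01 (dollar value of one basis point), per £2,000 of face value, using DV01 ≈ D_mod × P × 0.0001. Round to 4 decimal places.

Periodic yield y = 0.084.
  t   CF        PV=CF/(1+0.084)^t    t·PV
  1       155.00       142.9889       142.9889
  2       155.00       131.9086       263.8172
  3       155.00       121.6869       365.0607
  4     2,155.00     1,560.7385     6,242.9540
  Σ                  1,957.3230     7,014.8209
P = 1,957.3230; D_Mac = 3.58389 yrs; D_mod = 3.30617 yrs.
DV01 ≈ 3.30617 × 1,957.3230 × 0.0001 = 0.647124.

£0.6471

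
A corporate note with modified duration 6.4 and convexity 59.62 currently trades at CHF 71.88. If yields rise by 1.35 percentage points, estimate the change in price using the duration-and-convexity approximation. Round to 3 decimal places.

Duration effect: -D_mod·Δy = -6.4 × (+0.0135) = -0.086400
Convexity effect: ½·C·(Δy)² = 0.5 × 59.62 × (0.0135)² = +0.0054328725
ΔP/P ≈ -0.086400 + 0.0054328725 = -0.0809671275
ΔP ≈ 71.88 × (-0.0809671275) = -5.8199171247.

-CHF 5.820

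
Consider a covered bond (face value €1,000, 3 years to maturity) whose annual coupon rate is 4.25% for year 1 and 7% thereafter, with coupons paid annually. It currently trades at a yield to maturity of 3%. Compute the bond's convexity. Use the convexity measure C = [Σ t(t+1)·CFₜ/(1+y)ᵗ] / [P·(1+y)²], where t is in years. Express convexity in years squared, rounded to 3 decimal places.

With y = 0.03:
  t   CF        PV=CF/(1+0.03)^t    t·PV        t(t+1)·PV
  1        42.50        41.2621        41.2621          82.5243
  2        70.00        65.9817       131.9634         395.8903
  3     1,070.00       979.2016     2,937.6047      11,750.4189
  Σ                  1,086.4454     3,110.8303      12,228.8335
P = 1,086.4454.
Convexity = Σ t(t+1)·PV / [P·(1+y)²] = 12,228.8335 / (1,086.4454 × 1.060900) = 10.60969.

10.610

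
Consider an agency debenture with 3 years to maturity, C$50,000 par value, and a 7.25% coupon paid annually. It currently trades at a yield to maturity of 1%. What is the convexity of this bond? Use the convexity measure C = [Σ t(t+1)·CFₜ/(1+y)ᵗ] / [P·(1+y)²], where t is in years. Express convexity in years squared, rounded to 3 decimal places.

10.816

With y = 0.01:
  t   CF        PV=CF/(1+0.01)^t    t·PV        t(t+1)·PV
  1     3,625.00     3,589.1089     3,589.1089       7,178.2178
  2     3,625.00     3,553.5732     7,107.1464      21,321.4391
  3    53,625.00    52,047.8967   156,143.6900     624,574.7602
  Σ                 59,190.5788   166,839.9453     653,074.4171
P = 59,190.5788.
Convexity = Σ t(t+1)·PV / [P·(1+y)²] = 653,074.4171 / (59,190.5788 × 1.020100) = 10.81602.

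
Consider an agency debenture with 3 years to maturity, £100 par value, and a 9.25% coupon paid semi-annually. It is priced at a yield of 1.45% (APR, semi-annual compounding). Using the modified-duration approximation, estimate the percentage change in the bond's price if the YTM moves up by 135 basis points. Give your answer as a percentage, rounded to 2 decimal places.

Periodic yield y = 0.00725. Modified duration first:
  t   CF        PV=CF/(1+0.00725)^t    t·PV
  1        4.625         4.5917         4.5917
  2        4.625         4.5587         9.1173
  3        4.625         4.5258        13.5775
  4        4.625         4.4933        17.9731
  5        4.625         4.4609        22.3046
  6      104.625       100.1871       601.1226
  Σ                    122.8175       668.6869
P = 122.8175; D_Mac = 5.44456 half-year periods = 2.72228 yrs; D_mod = 2.72228/(1+0.00725) = 2.70268 yrs.
ΔP/P ≈ -D_mod · Δy = -2.70268 × (+0.0135) = -0.036486 = -3.6486%.

-3.65%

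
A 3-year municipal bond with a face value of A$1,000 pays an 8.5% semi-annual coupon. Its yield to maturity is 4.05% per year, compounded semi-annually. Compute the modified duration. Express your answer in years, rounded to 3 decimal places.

2.675 years

Periodic yield y = 0.02025. First find Macaulay duration:
  t   CF        PV=CF/(1+0.02025)^t    t·PV
  1        42.50        41.6565        41.6565
  2        42.50        40.8297        81.6593
  3        42.50        40.0193       120.0578
  4        42.50        39.2250       156.8998
  5        42.50        38.4464       192.2321
  6     1,042.50       924.3500     5,546.1000
  Σ                  1,124.5268     6,138.6055
P = 1,124.5268; Macaulay duration = 6,138.6055 / 1,124.5268 = 5.45883 half-year periods = 2.72942 years.
Modified duration = D_Mac / (1 + y) = 2.72942 / 1.02025 = 2.67524 years.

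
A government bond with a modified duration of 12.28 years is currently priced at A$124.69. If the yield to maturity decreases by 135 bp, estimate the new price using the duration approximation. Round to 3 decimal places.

A$145.361

Duration approximation: ΔP/P ≈ -D_mod · Δy = -12.28 × (-0.0135) = +0.165780.
New price ≈ 124.69 × (1 + 0.165780) = 145.3611082.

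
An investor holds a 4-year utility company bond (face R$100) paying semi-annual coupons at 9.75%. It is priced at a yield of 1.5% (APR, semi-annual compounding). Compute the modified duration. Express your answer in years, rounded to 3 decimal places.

3.468 years

Periodic yield y = 0.0075. First find Macaulay duration:
  t   CF        PV=CF/(1+0.0075)^t    t·PV
  1        4.875         4.8387         4.8387
  2        4.875         4.8027         9.6054
  3        4.875         4.7669        14.3008
  4        4.875         4.7315        18.9258
  5        4.875         4.6962        23.4811
  6        4.875         4.6613        27.9676
  7        4.875         4.6266        32.3860
  8      104.875        98.7897       790.3174
  Σ                    131.9135       921.8228
P = 131.9135; Macaulay duration = 921.8228 / 131.9135 = 6.98808 half-year periods = 3.49404 years.
Modified duration = D_Mac / (1 + y) = 3.49404 / 1.0075 = 3.46803 years.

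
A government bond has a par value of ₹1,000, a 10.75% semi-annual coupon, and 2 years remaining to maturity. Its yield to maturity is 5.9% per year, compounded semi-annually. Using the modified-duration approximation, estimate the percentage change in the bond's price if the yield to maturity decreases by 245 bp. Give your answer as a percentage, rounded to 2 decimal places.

+4.42%

Periodic yield y = 0.0295. Modified duration first:
  t   CF        PV=CF/(1+0.0295)^t    t·PV
  1        53.75        52.2098        52.2098
  2        53.75        50.7138       101.4275
  3        53.75        49.2606       147.7817
  4     1,053.75       938.0634     3,752.2535
  Σ                  1,090.2475     4,053.6726
P = 1,090.2475; D_Mac = 3.71812 half-year periods = 1.85906 yrs; D_mod = 1.85906/(1+0.0295) = 1.80579 yrs.
ΔP/P ≈ -D_mod · Δy = -1.80579 × (-0.0245) = +0.044242 = +4.4242%.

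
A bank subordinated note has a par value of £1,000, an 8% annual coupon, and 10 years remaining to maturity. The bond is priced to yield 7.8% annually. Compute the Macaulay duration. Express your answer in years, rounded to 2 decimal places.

Periodic yield y = 0.078. Discount each cash flow and weight by its year:
  t   CF        PV=CF/(1+0.078)^t    t·PV
  1        80.00        74.2115        74.2115
  2        80.00        68.8418       137.6837
  3        80.00        63.8607       191.5821
  4        80.00        59.2400       236.9599
  5        80.00        54.9536       274.7680
  6        80.00        50.9774       305.8642
  7        80.00        47.2888       331.0219
  8        80.00        43.8672       350.9376
  9        80.00        40.6931       366.2382
  10    1,080.00       509.6079     5,096.0789
  Σ                  1,013.5421     7,365.3461
Price P = Σ PV = 1,013.5421.
Macaulay duration = Σ(t·PV) / P = 7,365.3461 / 1,013.5421 = 7.26694 years.

7.27 years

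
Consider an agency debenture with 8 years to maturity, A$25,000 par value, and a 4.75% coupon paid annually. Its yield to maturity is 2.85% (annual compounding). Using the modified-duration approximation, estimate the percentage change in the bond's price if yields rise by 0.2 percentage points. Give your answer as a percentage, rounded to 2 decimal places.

Periodic yield y = 0.0285. Modified duration first:
  t   CF        PV=CF/(1+0.0285)^t    t·PV
  1     1,187.50     1,154.5941     1,154.5941
  2     1,187.50     1,122.6000     2,245.1999
  3     1,187.50     1,091.4924     3,274.4773
  4     1,187.50     1,061.2469     4,244.9876
  5     1,187.50     1,031.8395     5,159.1974
  6     1,187.50     1,003.2469     6,019.4816
  7     1,187.50       975.4467     6,828.1269
  8    26,187.50    20,915.0868   167,320.6947
  Σ                 28,355.5533   196,246.7595
P = 28,355.5533; D_Mac = 6.92093 yrs; D_mod = 6.92093/(1+0.0285) = 6.72915 yrs.
ΔP/P ≈ -D_mod · Δy = -6.72915 × (+0.002) = -0.013458 = -1.3458%.

-1.35%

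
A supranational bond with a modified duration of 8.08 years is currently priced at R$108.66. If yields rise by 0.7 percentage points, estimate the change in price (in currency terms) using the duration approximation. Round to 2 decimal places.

Duration approximation: ΔP/P ≈ -D_mod · Δy = -8.08 × (+0.007) = -0.056560.
ΔP ≈ 108.66 × (-0.056560) = -6.1458096.

-R$6.15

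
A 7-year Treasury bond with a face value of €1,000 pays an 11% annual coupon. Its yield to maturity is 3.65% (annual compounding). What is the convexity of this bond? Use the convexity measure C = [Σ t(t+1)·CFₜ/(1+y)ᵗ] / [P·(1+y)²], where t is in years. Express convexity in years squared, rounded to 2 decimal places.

With y = 0.0365:
  t   CF        PV=CF/(1+0.0365)^t    t·PV        t(t+1)·PV
  1       110.00       106.1264       106.1264         212.2528
  2       110.00       102.3892       204.7784         614.3351
  3       110.00        98.7836       296.3507       1,185.4030
  4       110.00        95.3050       381.2198       1,906.0990
  5       110.00        91.9488       459.7441       2,758.4646
  6       110.00        88.7109       532.2652       3,725.8566
  7     1,110.00       863.6501     6,045.5508      48,364.4063
  Σ                  1,446.9139     8,026.0354      58,766.8173
P = 1,446.9139.
Convexity = Σ t(t+1)·PV / [P·(1+y)²] = 58,766.8173 / (1,446.9139 × 1.074332) = 37.80514.

37.81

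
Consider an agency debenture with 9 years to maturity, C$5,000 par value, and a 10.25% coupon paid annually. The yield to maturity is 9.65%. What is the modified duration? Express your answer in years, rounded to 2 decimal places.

5.78 years

Periodic yield y = 0.0965. First find Macaulay duration:
  t   CF        PV=CF/(1+0.0965)^t    t·PV
  1       512.50       467.3963       467.3963
  2       512.50       426.2620       852.5240
  3       512.50       388.7478     1,166.2434
  4       512.50       354.5352     1,418.1407
  5       512.50       323.3335     1,616.6674
  6       512.50       294.8778     1,769.2667
  7       512.50       268.9264     1,882.4847
  8       512.50       245.2589     1,962.0712
  9     5,512.50     2,405.8629    21,652.7663
  Σ                  5,175.2007    32,787.5607
P = 5,175.2007; Macaulay duration = 32,787.5607 / 5,175.2007 = 6.33551 years.
Modified duration = D_Mac / (1 + y) = 6.33551 / 1.0965 = 5.77794 years.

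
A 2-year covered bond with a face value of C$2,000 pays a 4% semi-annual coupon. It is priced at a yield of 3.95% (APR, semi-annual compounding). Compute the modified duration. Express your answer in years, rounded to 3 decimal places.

Periodic yield y = 0.01975. First find Macaulay duration:
  t   CF        PV=CF/(1+0.01975)^t    t·PV
  1        40.00        39.2253        39.2253
  2        40.00        38.4656        76.9312
  3        40.00        37.7206       113.1619
  4     2,040.00     1,886.4935     7,545.9740
  Σ                  2,001.9050     7,775.2923
P = 2,001.9050; Macaulay duration = 7,775.2923 / 2,001.9050 = 3.88395 half-year periods = 1.94197 years.
Modified duration = D_Mac / (1 + y) = 1.94197 / 1.01975 = 1.90436 years.

1.904 years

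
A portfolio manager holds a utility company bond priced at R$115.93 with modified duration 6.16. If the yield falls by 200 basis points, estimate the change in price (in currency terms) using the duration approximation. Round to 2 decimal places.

+R$14.28

Duration approximation: ΔP/P ≈ -D_mod · Δy = -6.16 × (-0.02) = +0.123200.
ΔP ≈ 115.93 × (+0.123200) = +14.282576.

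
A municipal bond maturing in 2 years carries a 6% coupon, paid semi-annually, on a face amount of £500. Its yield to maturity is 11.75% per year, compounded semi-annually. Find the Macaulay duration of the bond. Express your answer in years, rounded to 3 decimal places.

1.909 years

Periodic yield y = 0.05875. Discount each cash flow and weight by its period:
  t   CF        PV=CF/(1+0.05875)^t    t·PV
  1        15.00        14.1677        14.1677
  2        15.00        13.3815        26.7630
  3        15.00        12.6389        37.9168
  4       515.00       409.8581     1,639.4324
  Σ                    450.0462     1,718.2799
Price P = Σ PV = 450.0462.
Macaulay duration = Σ(t·PV) / P = 1,718.2799 / 450.0462 = 3.81801 half-year periods.
In years: 3.81801 / 2 = 1.90900 years.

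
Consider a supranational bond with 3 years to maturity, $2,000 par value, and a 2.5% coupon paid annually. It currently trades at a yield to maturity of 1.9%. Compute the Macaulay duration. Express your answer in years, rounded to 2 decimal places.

Periodic yield y = 0.019. Discount each cash flow and weight by its year:
  t   CF        PV=CF/(1+0.019)^t    t·PV
  1        50.00        49.0677        49.0677
  2        50.00        48.1528        96.3056
  3     2,050.00     1,937.4536     5,812.3608
  Σ                  2,034.6741     5,957.7341
Price P = Σ PV = 2,034.6741.
Macaulay duration = Σ(t·PV) / P = 5,957.7341 / 2,034.6741 = 2.92810 years.

2.93 years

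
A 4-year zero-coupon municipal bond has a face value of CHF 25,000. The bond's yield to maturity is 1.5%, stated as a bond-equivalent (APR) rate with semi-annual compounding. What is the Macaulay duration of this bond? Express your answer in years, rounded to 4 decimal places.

4.0000 years

A zero-coupon bond has a single cash flow at maturity, so its Macaulay duration equals its maturity: 4 years.
(Equivalently: 8 semi-annual periods ÷ 2 = 4 years.)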